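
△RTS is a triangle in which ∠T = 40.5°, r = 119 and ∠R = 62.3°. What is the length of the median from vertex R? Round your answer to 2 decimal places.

The third angle is ∠S = 180° − ∠R − ∠T = 77.20°.
Law of sines: t = r·sin T/sin R ≈ 87.288.
Law of sines: s = r·sin S/sin R ≈ 131.06.
Median from R: ½√(2·t² + 2·s² − r²) ≈ 94.118.

m_R ≈ 94.12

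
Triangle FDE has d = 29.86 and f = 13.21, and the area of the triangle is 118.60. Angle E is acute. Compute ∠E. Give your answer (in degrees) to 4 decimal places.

From area = ½·f·d·sin E, we get sin E = 2·area/(f·d) ≈ 0.60134.
Taking the acute solution, ∠E ≈ 36.97°.

∠E ≈ 36.9661°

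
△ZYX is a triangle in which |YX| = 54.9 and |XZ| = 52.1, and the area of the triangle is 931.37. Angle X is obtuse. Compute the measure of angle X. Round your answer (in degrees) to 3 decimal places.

139.365

From area = ½·|YX|·|XZ|·sin X, we get sin X = 2·area/(|YX|·|XZ|) ≈ 0.65124.
Taking the obtuse solution, ∠X ≈ 139.36°.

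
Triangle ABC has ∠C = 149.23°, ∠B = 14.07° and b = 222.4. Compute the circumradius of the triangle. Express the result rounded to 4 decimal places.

R ≈ 457.4115

The third angle is ∠A = 180° − ∠B − ∠C = 16.70°.
Law of sines: a = b·sin A/sin B ≈ 262.88.
Law of sines: c = b·sin C/sin B ≈ 468.02.
Circumradius = b/(2 sin B) ≈ 457.41.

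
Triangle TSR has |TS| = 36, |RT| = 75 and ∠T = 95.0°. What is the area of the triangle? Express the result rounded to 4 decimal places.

Area = ½·|RT|·|TS|·sin T ≈ 1344.9.

area ≈ 1344.8628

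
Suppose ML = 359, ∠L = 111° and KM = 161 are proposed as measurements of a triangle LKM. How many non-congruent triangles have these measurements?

ML·sin L = 359·sin(111°) ≈ 335.2.
Since ∠L is not acute, a triangle exists only if KM > ML; here KM ≤ ML, so there is no triangle.

0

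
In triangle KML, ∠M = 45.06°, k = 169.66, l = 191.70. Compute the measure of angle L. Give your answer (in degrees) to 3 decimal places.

∠L ≈ 75.834°

By the law of cosines, m² = l² + k² − 2·l·k·cos M = 19586, so m ≈ 139.95.
Law of cosines again: cos L = (k² + m² − l²)/(2·k·m) ≈ 0.24473, so ∠L ≈ 75.83°.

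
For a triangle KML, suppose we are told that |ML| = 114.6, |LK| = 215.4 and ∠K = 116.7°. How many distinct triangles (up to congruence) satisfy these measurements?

|LK|·sin K = 215.4·sin(116.7°) ≈ 192.4.
Since ∠K is not acute, a triangle exists only if |ML| > |LK|; here |ML| ≤ |LK|, so there is no triangle.

0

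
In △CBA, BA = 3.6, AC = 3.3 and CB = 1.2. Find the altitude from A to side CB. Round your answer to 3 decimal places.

Semiperimeter s = (3.6 + 3.3 + 1.2)/2 = 4.05.
Heron's formula: area = √(4.05·0.45·0.75·2.85) ≈ 1.9737.
The altitude from A has length 2·area/CB ≈ 3.2895.

3.290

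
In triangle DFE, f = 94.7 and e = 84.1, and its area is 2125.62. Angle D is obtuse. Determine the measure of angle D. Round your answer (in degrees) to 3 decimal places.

∠D ≈ 147.738°

From area = ½·f·e·sin D, we get sin D = 2·area/(f·e) ≈ 0.53379.
Taking the obtuse solution, ∠D ≈ 147.74°.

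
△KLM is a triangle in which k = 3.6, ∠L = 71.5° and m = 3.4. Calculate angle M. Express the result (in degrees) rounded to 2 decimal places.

By the law of cosines, l² = m² + k² − 2·m·k·cos L = 16.752, so l ≈ 4.093.
Law of cosines again: cos M = (k² + l² − m²)/(2·k·l) ≈ 0.61597, so ∠M ≈ 51.98°.

51.98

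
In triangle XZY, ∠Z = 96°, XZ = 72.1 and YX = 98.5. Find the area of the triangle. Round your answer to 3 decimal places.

Law of sines: sin Y = XZ·sin Z/YX ≈ 0.72797.
Since YX ≥ XZ, only the acute value applies: ∠Y ≈ 46.72°.
Then ∠X = 180° − ∠Z − ∠Y ≈ 37.28°.
Law of sines gives ZY = YX·sin X/sin Z ≈ 59.996.
Area = ½·YX·XZ·sin X ≈ 2151.

2151.007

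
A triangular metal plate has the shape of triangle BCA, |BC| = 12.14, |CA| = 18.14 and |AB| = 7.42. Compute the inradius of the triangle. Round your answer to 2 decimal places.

1.70

Semiperimeter s = (18.14 + 7.42 + 12.14)/2 = 18.85.
Heron's formula: area = √(18.85·0.71·11.43·6.71) ≈ 32.038.
Inradius = area/s = 32.038/18.85 ≈ 1.6996.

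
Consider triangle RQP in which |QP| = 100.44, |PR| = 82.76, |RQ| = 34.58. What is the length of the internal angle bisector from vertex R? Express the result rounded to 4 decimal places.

t_R ≈ 27.6585

By the law of cosines, cos R = (|PR|² + |RQ|² − |QP|²) / (2·|PR|·|RQ|) ≈ -0.35697, so ∠R ≈ 110.91°.
The bisector from R has length 2·|PR|·|RQ|·cos(∠R/2)/(|PR|+|RQ|) ≈ 27.659.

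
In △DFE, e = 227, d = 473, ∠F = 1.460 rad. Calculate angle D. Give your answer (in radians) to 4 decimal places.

1.2150

By the law of cosines, f² = e² + d² − 2·e·d·cos F = 2.5151e+05, so f ≈ 501.51.
Law of cosines again: cos D = (f² + e² − d²)/(2·f·e) ≈ 0.34835, so ∠D ≈ 1.215 rad.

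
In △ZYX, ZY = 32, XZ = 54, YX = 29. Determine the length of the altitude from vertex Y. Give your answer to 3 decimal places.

Semiperimeter s = (29 + 54 + 32)/2 = 57.5.
Heron's formula: area = √(57.5·28.5·3.5·25.5) ≈ 382.44.
The altitude from Y has length 2·area/XZ ≈ 14.164.

h_Y ≈ 14.164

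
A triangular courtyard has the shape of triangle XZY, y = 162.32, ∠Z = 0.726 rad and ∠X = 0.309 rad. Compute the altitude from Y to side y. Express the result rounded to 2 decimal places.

38.11

The third angle is ∠Y = π − ∠X − ∠Z = 2.107 rad.
Law of sines: x = y·sin X/sin Y ≈ 57.407.
Law of sines: z = y·sin Z/sin Y ≈ 125.32.
Area = ½·y·x·sin Z ≈ 3093.2.
The altitude from Y has length 2·area/y ≈ 38.112.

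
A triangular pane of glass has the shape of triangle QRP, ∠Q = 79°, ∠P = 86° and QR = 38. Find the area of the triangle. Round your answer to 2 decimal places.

area ≈ 183.88

The third angle is ∠R = 180° − ∠P − ∠Q = 15.00°.
Law of sines: RP = QR·sin Q/sin P ≈ 37.393.
Law of sines: PQ = QR·sin R/sin P ≈ 9.8591.
Area = ½·QR·RP·sin R ≈ 183.88.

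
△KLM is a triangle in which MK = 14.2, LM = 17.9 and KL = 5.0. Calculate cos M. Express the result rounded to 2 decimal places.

By the law of cosines, cos M = (LM² + MK² − KL²) / (2·LM·MK) ≈ 0.97775, so ∠M ≈ 12.11°.

0.98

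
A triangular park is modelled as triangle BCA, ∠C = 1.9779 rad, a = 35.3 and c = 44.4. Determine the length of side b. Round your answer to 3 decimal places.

16.365

Law of sines: sin A = a·sin C/c ≈ 0.73007.
Since c ≥ a, only the acute value applies: ∠A ≈ 0.8184 rad.
Then ∠B = π − ∠C − ∠A ≈ 0.3453 rad.
Law of sines gives b = c·sin B/sin C ≈ 16.365.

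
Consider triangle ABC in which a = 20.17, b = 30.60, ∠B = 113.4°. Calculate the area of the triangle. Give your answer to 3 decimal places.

Law of sines: sin A = a·sin B/b ≈ 0.60494.
Since b ≥ a, only the acute value applies: ∠A ≈ 37.22°.
Then ∠C = 180° − ∠B − ∠A ≈ 29.38°.
Law of sines gives c = b·sin C/sin B ≈ 16.355.
Area = ½·b·a·sin C ≈ 151.38.

area ≈ 151.379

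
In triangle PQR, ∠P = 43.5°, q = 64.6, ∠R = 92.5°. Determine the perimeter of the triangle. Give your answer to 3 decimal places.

221.521

The third angle is ∠Q = 180° − ∠R − ∠P = 44.00°.
Law of sines: p = q·sin P/sin Q ≈ 64.014.
Law of sines: r = q·sin R/sin Q ≈ 92.907.
Semiperimeter s = (64.014+64.6+92.907)/2 = 110.76.
Perimeter = 64.014 + 64.6 + 92.907 = 221.52.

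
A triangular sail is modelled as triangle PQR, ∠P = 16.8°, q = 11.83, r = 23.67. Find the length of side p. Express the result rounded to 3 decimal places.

12.810

By the law of cosines, p² = q² + r² − 2·q·r·cos P = 164.09, so p ≈ 12.81.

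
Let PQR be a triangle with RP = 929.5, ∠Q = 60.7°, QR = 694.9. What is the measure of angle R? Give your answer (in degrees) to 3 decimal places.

∠R ≈ 78.610°

Law of sines: sin P = QR·sin Q/RP ≈ 0.65196.
Since RP ≥ QR, only the acute value applies: ∠P ≈ 40.69°.
Then ∠R = 180° − ∠Q − ∠P ≈ 78.61°.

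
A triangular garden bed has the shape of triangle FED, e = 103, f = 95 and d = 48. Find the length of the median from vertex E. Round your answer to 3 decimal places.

Median from E: ½√(2·d² + 2·f² − e²) ≈ 54.884.

54.884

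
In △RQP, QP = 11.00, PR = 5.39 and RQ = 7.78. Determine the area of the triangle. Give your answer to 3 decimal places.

19.440

Semiperimeter s = (11 + 5.39 + 7.78)/2 = 12.085.
Heron's formula: area = √(12.085·1.085·6.695·4.305) ≈ 19.44.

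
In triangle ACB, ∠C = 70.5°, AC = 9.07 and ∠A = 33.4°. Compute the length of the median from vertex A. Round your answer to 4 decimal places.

8.5619

The third angle is ∠B = 180° − ∠A − ∠C = 76.10°.
Law of sines: CB = AC·sin A/sin B ≈ 5.1435.
Law of sines: BA = AC·sin C/sin B ≈ 8.8077.
Median from A: ½√(2·BA² + 2·AC² − CB²) ≈ 8.5619.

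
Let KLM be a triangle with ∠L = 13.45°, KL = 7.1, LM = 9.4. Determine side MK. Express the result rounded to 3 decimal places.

2.992

By the law of cosines, MK² = KL² + LM² − 2·KL·LM·cos L = 8.9509, so MK ≈ 2.9918.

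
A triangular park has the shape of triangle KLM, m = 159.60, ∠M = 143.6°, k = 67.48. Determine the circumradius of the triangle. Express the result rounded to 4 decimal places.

134.4750

Law of sines: sin K = k·sin M/m ≈ 0.25090.
Since m ≥ k, only the acute value applies: ∠K ≈ 14.53°.
Then ∠L = 180° − ∠M − ∠K ≈ 21.87°.
Law of sines gives l = m·sin L/sin M ≈ 100.18.
Circumradius = m/(2 sin M) ≈ 134.47.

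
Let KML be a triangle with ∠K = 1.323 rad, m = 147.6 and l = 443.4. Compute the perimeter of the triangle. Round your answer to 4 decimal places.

By the law of cosines, k² = m² + l² − 2·m·l·cos K = 1.8629e+05, so k ≈ 431.61.
Semiperimeter s = (431.61+147.6+443.4)/2 = 511.3.
Perimeter = 431.61 + 147.6 + 443.4 = 1022.6.

1022.6083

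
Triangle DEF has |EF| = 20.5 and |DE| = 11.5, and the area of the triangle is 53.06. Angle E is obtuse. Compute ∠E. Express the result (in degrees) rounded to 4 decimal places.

From area = ½·|DE|·|EF|·sin E, we get sin E = 2·area/(|DE|·|EF|) ≈ 0.45014.
Taking the obtuse solution, ∠E ≈ 153.25°.

153.2475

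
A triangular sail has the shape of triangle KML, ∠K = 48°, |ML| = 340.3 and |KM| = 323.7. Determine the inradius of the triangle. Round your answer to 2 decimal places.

Law of sines: sin L = |KM|·sin K/|ML| ≈ 0.70689.
Since |ML| ≥ |KM|, only the acute value applies: ∠L ≈ 44.98°.
Then ∠M = 180° − ∠K − ∠L ≈ 87.02°.
Law of sines gives |LK| = |ML|·sin M/sin K ≈ 457.3.
Area = ½·|ML|·|KM|·sin M ≈ 55003.
Semiperimeter s = (340.3+457.3+323.7)/2 = 560.65.
Inradius = area/s = 55003/560.65 ≈ 98.106.

98.11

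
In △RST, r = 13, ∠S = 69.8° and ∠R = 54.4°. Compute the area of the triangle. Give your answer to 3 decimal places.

area ≈ 80.666

The third angle is ∠T = 180° − ∠R − ∠S = 55.80°.
Law of sines: s = r·sin S/sin R ≈ 15.005.
Law of sines: t = r·sin T/sin R ≈ 13.224.
Area = ½·r·s·sin T ≈ 80.666.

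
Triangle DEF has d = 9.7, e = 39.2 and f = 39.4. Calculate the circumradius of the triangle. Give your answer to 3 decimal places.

R ≈ 19.805

By the law of cosines, cos D = (e² + f² − d²) / (2·e·f) ≈ 0.96955, so ∠D ≈ 14.17°.
Circumradius = d/(2 sin D) ≈ 19.805.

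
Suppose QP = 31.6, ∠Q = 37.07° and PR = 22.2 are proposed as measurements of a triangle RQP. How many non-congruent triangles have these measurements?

2

QP·sin Q = 31.6·sin(37.07°) ≈ 19.05.
Since QP sin Q < PR < QP (19.05 < 22.2 < 31.6), two triangles exist.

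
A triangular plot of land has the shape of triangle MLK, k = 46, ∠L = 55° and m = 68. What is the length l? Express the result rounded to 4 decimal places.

56.1401

By the law of cosines, l² = k² + m² − 2·k·m·cos L = 3151.7, so l ≈ 56.14.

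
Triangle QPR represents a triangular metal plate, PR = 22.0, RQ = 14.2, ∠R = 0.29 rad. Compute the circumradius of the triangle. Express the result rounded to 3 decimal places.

16.303

By the law of cosines, QP² = PR² + RQ² − 2·PR·RQ·cos R = 86.929, so QP ≈ 9.3236.
Area = ½·PR·RQ·sin R ≈ 44.666.
Circumradius = QP/(2 sin R) ≈ 16.303.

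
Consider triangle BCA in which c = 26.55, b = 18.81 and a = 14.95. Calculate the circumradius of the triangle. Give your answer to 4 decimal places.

R ≈ 13.6303

By the law of cosines, cos B = (c² + a² − b²) / (2·c·a) ≈ 0.72380, so ∠B ≈ 43.63°.
Circumradius = b/(2 sin B) ≈ 13.63.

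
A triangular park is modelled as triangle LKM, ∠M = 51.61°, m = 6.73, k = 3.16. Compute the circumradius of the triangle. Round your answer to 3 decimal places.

R ≈ 4.293

Law of sines: sin K = k·sin M/m ≈ 0.36803.
Since m ≥ k, only the acute value applies: ∠K ≈ 21.59°.
Then ∠L = 180° − ∠M − ∠K ≈ 106.80°.
Law of sines gives l = m·sin L/sin M ≈ 8.2201.
Circumradius = m/(2 sin M) ≈ 4.2932.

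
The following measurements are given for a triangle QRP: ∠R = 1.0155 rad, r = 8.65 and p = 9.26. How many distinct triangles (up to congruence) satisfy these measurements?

2

p·sin R = 9.26·sin(1.0155 rad) ≈ 7.869.
Since p sin R < r < p (7.869 < 8.65 < 9.26), two triangles exist.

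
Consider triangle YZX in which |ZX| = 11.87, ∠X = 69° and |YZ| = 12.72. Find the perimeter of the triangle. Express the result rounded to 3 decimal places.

Law of sines: sin Y = |ZX|·sin X/|YZ| ≈ 0.87119.
Since |YZ| ≥ |ZX|, only the acute value applies: ∠Y ≈ 60.60°.
Then ∠Z = 180° − ∠X − ∠Y ≈ 50.40°.
Law of sines gives |XY| = |YZ|·sin Z/sin X ≈ 10.499.
Semiperimeter s = (11.87+10.499+12.72)/2 = 17.544.
Perimeter = 11.87 + 10.499 + 12.72 = 35.089.

35.089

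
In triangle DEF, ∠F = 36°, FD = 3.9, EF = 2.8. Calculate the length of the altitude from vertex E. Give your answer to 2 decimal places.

By the law of cosines, DE² = EF² + FD² − 2·EF·FD·cos F = 5.3811, so DE ≈ 2.3197.
Area = ½·EF·FD·sin F ≈ 3.2093.
The altitude from E has length 2·area/FD ≈ 1.6458.

h_E ≈ 1.65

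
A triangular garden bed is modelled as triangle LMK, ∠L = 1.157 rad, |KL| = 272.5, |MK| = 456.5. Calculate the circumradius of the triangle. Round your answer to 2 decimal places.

Law of sines: sin M = |KL|·sin L/|MK| ≈ 0.54655.
Since |MK| ≥ |KL|, only the acute value applies: ∠M ≈ 0.578 rad.
Then ∠K = π − ∠L − ∠M ≈ 1.406 rad.
Law of sines gives |LM| = |MK|·sin K/sin L ≈ 491.85.
Circumradius = |MK|/(2 sin L) ≈ 249.29.

R ≈ 249.29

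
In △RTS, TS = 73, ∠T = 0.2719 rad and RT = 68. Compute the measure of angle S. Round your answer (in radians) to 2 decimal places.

By the law of cosines, SR² = RT² + TS² − 2·RT·TS·cos T = 389.73, so SR ≈ 19.742.
Law of cosines again: cos S = (TS² + SR² − RT²)/(2·TS·SR) ≈ 0.37981, so ∠S ≈ 1.1812 rad.

∠S ≈ 1.18 rad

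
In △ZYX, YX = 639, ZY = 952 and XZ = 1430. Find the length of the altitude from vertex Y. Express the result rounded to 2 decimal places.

Semiperimeter s = (639 + 1430 + 952)/2 = 1510.5.
Heron's formula: area = √(1510.5·871.5·80.5·558.5) ≈ 2.4328e+05.
The altitude from Y has length 2·area/XZ ≈ 340.25.

h_Y ≈ 340.25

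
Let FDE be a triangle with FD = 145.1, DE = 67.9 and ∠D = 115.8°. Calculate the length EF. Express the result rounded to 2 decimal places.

By the law of cosines, EF² = FD² + DE² − 2·FD·DE·cos D = 34240, so EF ≈ 185.04.

185.04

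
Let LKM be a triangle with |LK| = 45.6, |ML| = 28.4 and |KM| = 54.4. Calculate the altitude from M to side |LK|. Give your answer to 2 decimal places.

Semiperimeter s = (54.4 + 28.4 + 45.6)/2 = 64.2.
Heron's formula: area = √(64.2·9.8·35.8·18.6) ≈ 647.26.
The altitude from M has length 2·area/|LK| ≈ 28.389.

28.39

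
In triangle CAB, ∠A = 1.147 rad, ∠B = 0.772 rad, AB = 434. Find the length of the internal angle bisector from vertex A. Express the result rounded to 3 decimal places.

t_A ≈ 310.595

The third angle is ∠C = π − ∠A − ∠B = 1.223 rad.
Law of sines: BC = AB·sin A/sin C ≈ 420.86.
Law of sines: CA = AB·sin B/sin C ≈ 322.07.
The bisector from A has length 2·CA·AB·cos(∠A/2)/(CA+AB) ≈ 310.59.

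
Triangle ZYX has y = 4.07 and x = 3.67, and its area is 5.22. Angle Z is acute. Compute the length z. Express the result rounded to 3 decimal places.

From area = ½·y·x·sin Z, we get sin Z = 2·area/(y·x) ≈ 0.69894.
Taking the acute solution, ∠Z ≈ 44.34°.
Law of cosines then gives z ≈ 2.9443.

2.944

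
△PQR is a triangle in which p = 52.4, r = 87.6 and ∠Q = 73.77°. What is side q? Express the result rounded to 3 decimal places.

88.621

By the law of cosines, q² = r² + p² − 2·r·p·cos Q = 7853.6, so q ≈ 88.621.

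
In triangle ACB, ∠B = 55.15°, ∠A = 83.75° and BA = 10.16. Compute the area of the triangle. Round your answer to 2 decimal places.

The third angle is ∠C = 180° − ∠B − ∠A = 41.10°.
Law of sines: CB = BA·sin A/sin C ≈ 15.364.
Law of sines: AC = BA·sin B/sin C ≈ 12.683.
Area = ½·BA·CB·sin B ≈ 64.049.

area ≈ 64.05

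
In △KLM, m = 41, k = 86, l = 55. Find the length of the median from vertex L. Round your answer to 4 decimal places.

m_L ≈ 61.5000

Median from L: ½√(2·m² + 2·k² − l²) ≈ 61.5.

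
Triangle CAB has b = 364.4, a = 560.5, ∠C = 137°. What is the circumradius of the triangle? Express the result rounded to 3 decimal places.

By the law of cosines, c² = a² + b² − 2·a·b·cos C = 7.457e+05, so c ≈ 863.54.
Area = ½·a·b·sin C ≈ 69648.
Circumradius = c/(2 sin C) ≈ 633.09.

633.095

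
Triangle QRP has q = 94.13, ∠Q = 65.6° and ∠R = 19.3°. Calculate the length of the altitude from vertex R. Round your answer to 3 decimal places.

h_R ≈ 93.757

The third angle is ∠P = 180° − ∠Q − ∠R = 95.10°.
Law of sines: r = q·sin R/sin Q ≈ 34.163.
Law of sines: p = q·sin P/sin Q ≈ 102.95.
Area = ½·q·r·sin P ≈ 1601.5.
The altitude from R has length 2·area/r ≈ 93.757.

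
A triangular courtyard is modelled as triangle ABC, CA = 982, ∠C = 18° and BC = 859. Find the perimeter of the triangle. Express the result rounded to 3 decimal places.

By the law of cosines, AB² = BC² + CA² − 2·BC·CA·cos C = 97700, so AB ≈ 312.57.
Semiperimeter s = (859+982+312.57)/2 = 1076.8.
Perimeter = 859 + 982 + 312.57 = 2153.6.

2153.571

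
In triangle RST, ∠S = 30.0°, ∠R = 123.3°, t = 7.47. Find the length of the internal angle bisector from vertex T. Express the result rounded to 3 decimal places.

t_T ≈ 10.121

The third angle is ∠T = 180° − ∠R − ∠S = 26.70°.
Law of sines: r = t·sin R/sin T ≈ 13.895.
Law of sines: s = t·sin S/sin T ≈ 8.3126.
The bisector from T has length 2·r·s·cos(∠T/2)/(r+s) ≈ 10.121.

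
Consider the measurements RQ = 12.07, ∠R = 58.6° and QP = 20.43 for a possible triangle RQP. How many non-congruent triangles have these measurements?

RQ·sin R = 12.07·sin(58.6°) ≈ 10.3.
Since QP ≥ RQ, exactly one triangle exists.

1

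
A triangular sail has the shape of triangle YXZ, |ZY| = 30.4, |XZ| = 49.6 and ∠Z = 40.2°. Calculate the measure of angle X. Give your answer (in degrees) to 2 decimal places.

By the law of cosines, |YX|² = |XZ|² + |ZY|² − 2·|XZ|·|ZY|·cos Z = 1081, so |YX| ≈ 32.878.
Law of cosines again: cos X = (|YX|² + |XZ|² − |ZY|²)/(2·|YX|·|XZ|) ≈ 0.80238, so ∠X ≈ 36.64°.

36.64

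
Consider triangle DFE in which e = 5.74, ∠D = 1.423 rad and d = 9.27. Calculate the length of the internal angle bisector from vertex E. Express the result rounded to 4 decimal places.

Law of sines: sin E = e·sin D/d ≈ 0.61245.
Since d ≥ e, only the acute value applies: ∠E ≈ 0.659 rad.
Then ∠F = π − ∠D − ∠E ≈ 1.059 rad.
Law of sines gives f = d·sin F/sin D ≈ 8.1733.
The bisector from E has length 2·d·f·cos(∠E/2)/(d+f) ≈ 8.2196.

t_E ≈ 8.2196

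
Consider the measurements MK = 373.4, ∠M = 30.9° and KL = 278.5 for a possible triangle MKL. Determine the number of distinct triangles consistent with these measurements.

2

MK·sin M = 373.4·sin(30.9°) ≈ 191.8.
Since MK sin M < KL < MK (191.8 < 278.5 < 373.4), two triangles exist.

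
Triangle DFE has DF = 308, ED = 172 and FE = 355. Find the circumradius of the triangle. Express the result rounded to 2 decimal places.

177.52

By the law of cosines, cos D = (ED² + DF² − FE²) / (2·ED·DF) ≈ -0.01488, so ∠D ≈ 90.85°.
Circumradius = FE/(2 sin D) ≈ 177.52.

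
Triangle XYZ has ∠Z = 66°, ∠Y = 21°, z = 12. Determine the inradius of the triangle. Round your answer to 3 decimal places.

The third angle is ∠X = 180° − ∠Y − ∠Z = 93.00°.
Law of sines: x = z·sin X/sin Z ≈ 13.118.
Law of sines: y = z·sin Y/sin Z ≈ 4.7074.
Area = ½·z·x·sin Y ≈ 28.206.
Semiperimeter s = (13.118+4.7074+12)/2 = 14.913.
Inradius = area/s = 28.206/14.913 ≈ 1.8914.

1.891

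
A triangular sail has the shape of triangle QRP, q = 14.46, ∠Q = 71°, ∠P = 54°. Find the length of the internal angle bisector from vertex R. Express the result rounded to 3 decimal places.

The third angle is ∠R = 180° − ∠P − ∠Q = 55.00°.
Law of sines: r = q·sin R/sin Q ≈ 12.527.
Law of sines: p = q·sin P/sin Q ≈ 12.372.
The bisector from R has length 2·p·q·cos(∠R/2)/(p+q) ≈ 11.828.

t_R ≈ 11.828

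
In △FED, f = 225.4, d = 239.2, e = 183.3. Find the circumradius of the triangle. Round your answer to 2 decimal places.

R ≈ 126.65

By the law of cosines, cos F = (e² + d² − f²) / (2·e·d) ≈ 0.45627, so ∠F ≈ 62.85°.
Circumradius = f/(2 sin F) ≈ 126.65.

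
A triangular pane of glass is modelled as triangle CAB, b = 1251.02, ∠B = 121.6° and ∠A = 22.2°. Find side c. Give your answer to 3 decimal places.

The third angle is ∠C = 180° − ∠A − ∠B = 36.20°.
Law of sines: c = b·sin C/sin B ≈ 867.48.

867.484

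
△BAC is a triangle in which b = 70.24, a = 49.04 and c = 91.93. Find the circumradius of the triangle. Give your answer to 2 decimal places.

By the law of cosines, cos B = (a² + c² − b²) / (2·a·c) ≈ 0.65684, so ∠B ≈ 0.854 rad.
Circumradius = b/(2 sin B) ≈ 46.576.

46.58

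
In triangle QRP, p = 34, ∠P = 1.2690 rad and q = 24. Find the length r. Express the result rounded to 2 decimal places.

32.25

Law of sines: sin Q = q·sin P/p ≈ 0.67398.
Since p ≥ q, only the acute value applies: ∠Q ≈ 0.7396 rad.
Then ∠R = π − ∠P − ∠Q ≈ 1.1330 rad.
Law of sines gives r = p·sin R/sin P ≈ 32.251.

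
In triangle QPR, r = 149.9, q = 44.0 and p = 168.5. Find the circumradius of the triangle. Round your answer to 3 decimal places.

88.382

By the law of cosines, cos Q = (p² + r² − q²) / (2·p·r) ≈ 0.96852, so ∠Q ≈ 14.41°.
Circumradius = q/(2 sin Q) ≈ 88.382.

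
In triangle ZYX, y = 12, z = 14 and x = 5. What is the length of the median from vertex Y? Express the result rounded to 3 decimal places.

Median from Y: ½√(2·x² + 2·z² − y²) ≈ 8.6313.

m_Y ≈ 8.631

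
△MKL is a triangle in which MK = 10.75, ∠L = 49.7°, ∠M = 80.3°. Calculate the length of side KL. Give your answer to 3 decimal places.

13.894

The third angle is ∠K = 180° − ∠L − ∠M = 50.00°.
Law of sines: KL = MK·sin M/sin L ≈ 13.894.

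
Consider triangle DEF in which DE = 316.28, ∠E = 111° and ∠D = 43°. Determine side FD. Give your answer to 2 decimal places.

673.57

The third angle is ∠F = 180° − ∠D − ∠E = 26.00°.
Law of sines: FD = DE·sin E/sin F ≈ 673.57.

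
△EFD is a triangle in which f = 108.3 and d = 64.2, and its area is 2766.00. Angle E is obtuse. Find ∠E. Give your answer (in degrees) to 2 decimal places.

127.28

From area = ½·f·d·sin E, we get sin E = 2·area/(f·d) ≈ 0.79564.
Taking the obtuse solution, ∠E ≈ 127.28°.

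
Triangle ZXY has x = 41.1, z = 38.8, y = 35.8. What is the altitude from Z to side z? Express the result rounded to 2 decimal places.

h_Z ≈ 32.89

Semiperimeter s = (38.8 + 41.1 + 35.8)/2 = 57.85.
Heron's formula: area = √(57.85·19.05·16.75·22.05) ≈ 637.99.
The altitude from Z has length 2·area/z ≈ 32.886.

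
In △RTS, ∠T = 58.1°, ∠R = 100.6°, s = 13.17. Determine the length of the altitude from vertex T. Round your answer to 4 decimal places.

The third angle is ∠S = 180° − ∠R − ∠T = 21.30°.
Law of sines: r = s·sin R/sin S ≈ 35.637.
Law of sines: t = s·sin T/sin S ≈ 30.78.
Area = ½·s·r·sin T ≈ 199.23.
The altitude from T has length 2·area/t ≈ 12.945.

12.9453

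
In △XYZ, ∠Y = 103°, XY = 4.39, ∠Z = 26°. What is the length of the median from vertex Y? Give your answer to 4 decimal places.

m_Y ≈ 4.0147

The third angle is ∠X = 180° − ∠Y − ∠Z = 51.00°.
Law of sines: YZ = XY·sin X/sin Z ≈ 7.7826.
Law of sines: ZX = XY·sin Y/sin Z ≈ 9.7577.
Median from Y: ½√(2·XY² + 2·YZ² − ZX²) ≈ 4.0147.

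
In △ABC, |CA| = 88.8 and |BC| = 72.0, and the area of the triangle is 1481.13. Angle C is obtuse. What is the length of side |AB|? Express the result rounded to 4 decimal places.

From area = ½·|BC|·|CA|·sin C, we get sin C = 2·area/(|BC|·|CA|) ≈ 0.46332.
Taking the obtuse solution, ∠C ≈ 152.40°.
Law of cosines then gives |AB| ≈ 156.21.

156.2094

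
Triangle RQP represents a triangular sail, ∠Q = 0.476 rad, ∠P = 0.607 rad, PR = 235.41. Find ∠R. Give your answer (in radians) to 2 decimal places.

2.06

The third angle is ∠R = π − ∠Q − ∠P = 2.059 rad.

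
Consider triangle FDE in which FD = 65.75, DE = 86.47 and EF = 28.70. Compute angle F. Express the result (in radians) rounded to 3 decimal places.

∠F ≈ 2.236 rad

By the law of cosines, cos F = (EF² + FD² − DE²) / (2·EF·FD) ≈ -0.61746, so ∠F ≈ 2.2363 rad.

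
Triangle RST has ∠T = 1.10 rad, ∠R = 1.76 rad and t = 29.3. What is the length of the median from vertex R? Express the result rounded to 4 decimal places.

The third angle is ∠S = π − ∠T − ∠R = 0.282 rad.
Law of sines: r = t·sin R/sin T ≈ 32.29.
Law of sines: s = t·sin S/sin T ≈ 9.136.
Median from R: ½√(2·s² + 2·t² − r²) ≈ 14.502.

m_R ≈ 14.5023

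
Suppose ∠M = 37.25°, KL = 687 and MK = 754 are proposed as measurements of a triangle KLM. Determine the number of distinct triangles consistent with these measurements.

2

MK·sin M = 754·sin(37.25°) ≈ 456.4.
Since MK sin M < KL < MK (456.4 < 687 < 754), two triangles exist.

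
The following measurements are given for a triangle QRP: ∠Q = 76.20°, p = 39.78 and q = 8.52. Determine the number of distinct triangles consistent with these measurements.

p·sin Q = 39.78·sin(76.20°) ≈ 38.63.
Since q = 8.52 < 38.63 = p sin Q, no triangle exists.

0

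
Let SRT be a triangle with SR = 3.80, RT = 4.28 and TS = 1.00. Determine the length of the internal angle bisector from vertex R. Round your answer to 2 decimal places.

t_R ≈ 4.00

By the law of cosines, cos R = (SR² + RT² − TS²) / (2·SR·RT) ≈ 0.97634, so ∠R ≈ 12.49°.
The bisector from R has length 2·SR·RT·cos(∠R/2)/(SR+RT) ≈ 4.0019.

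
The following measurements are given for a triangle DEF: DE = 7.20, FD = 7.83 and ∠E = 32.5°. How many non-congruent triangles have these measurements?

DE·sin E = 7.20·sin(32.5°) ≈ 3.869.
Since FD ≥ DE, exactly one triangle exists.

1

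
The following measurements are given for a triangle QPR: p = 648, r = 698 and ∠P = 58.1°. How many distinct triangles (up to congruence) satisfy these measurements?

2

r·sin P = 698·sin(58.1°) ≈ 592.6.
Since r sin P < p < r (592.6 < 648 < 698), two triangles exist.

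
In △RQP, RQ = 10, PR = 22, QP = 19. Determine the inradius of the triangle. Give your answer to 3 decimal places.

r ≈ 3.719

Semiperimeter s = (19 + 22 + 10)/2 = 25.5.
Heron's formula: area = √(25.5·6.5·3.5·15.5) ≈ 94.826.
Inradius = area/s = 94.826/25.5 ≈ 3.7187.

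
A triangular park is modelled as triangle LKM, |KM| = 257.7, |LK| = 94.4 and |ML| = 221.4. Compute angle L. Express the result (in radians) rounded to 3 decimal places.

By the law of cosines, cos L = (|ML|² + |LK|² − |KM|²) / (2·|ML|·|LK|) ≈ -0.20287, so ∠L ≈ 1.775 rad.

∠L ≈ 1.775 rad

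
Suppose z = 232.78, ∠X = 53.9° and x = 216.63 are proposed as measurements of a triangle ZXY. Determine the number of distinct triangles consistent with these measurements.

2

z·sin X = 232.78·sin(53.9°) ≈ 188.1.
Since z sin X < x < z (188.1 < 216.63 < 232.78), two triangles exist.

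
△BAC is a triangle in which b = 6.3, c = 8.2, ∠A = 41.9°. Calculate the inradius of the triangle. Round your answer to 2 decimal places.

By the law of cosines, a² = c² + b² − 2·c·b·cos A = 30.028, so a ≈ 5.4798.
Area = ½·c·b·sin A ≈ 17.25.
Semiperimeter s = (6.3+5.4798+8.2)/2 = 9.9899.
Inradius = area/s = 17.25/9.9899 ≈ 1.7268.

r ≈ 1.73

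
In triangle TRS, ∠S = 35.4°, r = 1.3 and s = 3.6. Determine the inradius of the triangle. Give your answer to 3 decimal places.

0.364

Law of sines: sin R = r·sin S/s ≈ 0.20918.
Since s ≥ r, only the acute value applies: ∠R ≈ 12.07°.
Then ∠T = 180° − ∠S − ∠R ≈ 132.53°.
Law of sines gives t = s·sin T/sin S ≈ 4.58.
Area = ½·s·r·sin T ≈ 1.7245.
Semiperimeter p = (4.58+1.3+3.6)/2 = 4.74.
Inradius = area/p = 1.7245/4.74 ≈ 0.36382.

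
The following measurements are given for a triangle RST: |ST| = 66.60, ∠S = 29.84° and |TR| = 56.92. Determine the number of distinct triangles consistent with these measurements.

2

|ST|·sin S = 66.60·sin(29.84°) ≈ 33.14.
Since |ST| sin S < |TR| < |ST| (33.14 < 56.92 < 66.60), two triangles exist.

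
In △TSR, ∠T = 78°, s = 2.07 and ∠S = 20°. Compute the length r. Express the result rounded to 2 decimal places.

The third angle is ∠R = 180° − ∠T − ∠S = 82.00°.
Law of sines: r = s·sin R/sin S ≈ 5.9934.

5.99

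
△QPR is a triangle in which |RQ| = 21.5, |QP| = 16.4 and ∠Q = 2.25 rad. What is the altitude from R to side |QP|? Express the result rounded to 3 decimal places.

By the law of cosines, |PR|² = |RQ|² + |QP|² − 2·|RQ|·|QP|·cos Q = 1174.2, so |PR| ≈ 34.267.
Area = ½·|RQ|·|QP|·sin Q ≈ 137.17.
The altitude from R has length 2·area/|QP| ≈ 16.729.

h_R ≈ 16.729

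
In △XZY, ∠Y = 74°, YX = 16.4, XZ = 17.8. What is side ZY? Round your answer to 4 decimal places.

12.7857

Law of sines: sin Z = YX·sin Y/XZ ≈ 0.88566.
Since XZ ≥ YX, only the acute value applies: ∠Z ≈ 62.33°.
Then ∠X = 180° − ∠Y − ∠Z ≈ 43.67°.
Law of sines gives ZY = XZ·sin X/sin Y ≈ 12.786.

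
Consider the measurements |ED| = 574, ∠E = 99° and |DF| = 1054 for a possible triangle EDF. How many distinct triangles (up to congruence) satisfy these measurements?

|ED|·sin E = 574·sin(99°) ≈ 566.9.
Since ∠E is not acute, a triangle exists only if |DF| > |ED|; here |DF| > |ED|, so there is exactly one triangle.

1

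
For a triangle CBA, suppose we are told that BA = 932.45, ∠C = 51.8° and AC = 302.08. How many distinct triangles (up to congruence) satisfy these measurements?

AC·sin C = 302.08·sin(51.8°) ≈ 237.4.
Since BA ≥ AC, exactly one triangle exists.

1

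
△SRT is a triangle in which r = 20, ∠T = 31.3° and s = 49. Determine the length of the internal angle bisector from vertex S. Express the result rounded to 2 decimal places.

By the law of cosines, t² = s² + r² − 2·s·r·cos T = 1126.3, so t ≈ 33.56.
Law of cosines again: cos S = (r² + t² − s²)/(2·r·t) ≈ -0.65163, so ∠S ≈ 130.66°.
The bisector from S has length 2·r·t·cos(∠S/2)/(r+t) ≈ 10.46.

t_S ≈ 10.46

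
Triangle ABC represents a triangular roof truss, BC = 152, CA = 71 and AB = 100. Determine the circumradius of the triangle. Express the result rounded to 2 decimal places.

By the law of cosines, cos A = (CA² + AB² − BC²) / (2·CA·AB) ≈ -0.56782, so ∠A ≈ 2.175 rad.
Circumradius = BC/(2 sin A) ≈ 92.328.

R ≈ 92.33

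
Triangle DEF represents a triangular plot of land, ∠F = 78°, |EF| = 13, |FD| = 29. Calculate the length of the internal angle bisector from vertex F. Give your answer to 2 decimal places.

By the law of cosines, |DE|² = |EF|² + |FD|² − 2·|EF|·|FD|·cos F = 853.23, so |DE| ≈ 29.21.
The bisector from F has length 2·|EF|·|FD|·cos(∠F/2)/(|EF|+|FD|) ≈ 13.952.

13.95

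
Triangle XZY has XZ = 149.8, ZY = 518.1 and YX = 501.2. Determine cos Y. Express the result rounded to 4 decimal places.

By the law of cosines, cos Y = (ZY² + YX² − XZ²) / (2·ZY·YX) ≈ 0.95734, so ∠Y ≈ 16.80°.

0.9573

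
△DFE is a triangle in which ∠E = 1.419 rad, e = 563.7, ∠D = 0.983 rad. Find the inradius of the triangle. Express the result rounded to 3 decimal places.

r ≈ 126.736

The third angle is ∠F = π − ∠E − ∠D = 0.740 rad.
Law of sines: d = e·sin D/sin E ≈ 474.55.
Law of sines: f = e·sin F/sin E ≈ 384.35.
Area = ½·e·d·sin F ≈ 90147.
Semiperimeter s = (474.55+384.35+563.7)/2 = 711.3.
Inradius = area/s = 90147/711.3 ≈ 126.74.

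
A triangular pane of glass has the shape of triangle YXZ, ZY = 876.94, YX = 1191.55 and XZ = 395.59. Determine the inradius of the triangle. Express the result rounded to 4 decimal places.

98.8000

Semiperimeter s = (395.59 + 876.94 + 1191.5)/2 = 1232.
Heron's formula: area = √(1232·836.45·355.1·40.49) ≈ 1.2173e+05.
Inradius = area/s = 1.2173e+05/1232 ≈ 98.8.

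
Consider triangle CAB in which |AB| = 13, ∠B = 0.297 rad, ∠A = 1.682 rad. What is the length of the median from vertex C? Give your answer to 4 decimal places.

8.0877

The third angle is ∠C = π − ∠A − ∠B = 1.163 rad.
Law of sines: |BC| = |AB|·sin A/sin C ≈ 14.076.
Law of sines: |CA| = |AB|·sin B/sin C ≈ 4.1451.
Median from C: ½√(2·|BC|² + 2·|CA|² − |AB|²) ≈ 8.0877.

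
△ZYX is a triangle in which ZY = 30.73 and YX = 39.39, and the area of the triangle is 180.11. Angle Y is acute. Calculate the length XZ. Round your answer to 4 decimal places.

From area = ½·ZY·YX·sin Y, we get sin Y = 2·area/(ZY·YX) ≈ 0.29759.
Taking the acute solution, ∠Y ≈ 17.31°.
Law of cosines then gives XZ ≈ 13.59.

13.5896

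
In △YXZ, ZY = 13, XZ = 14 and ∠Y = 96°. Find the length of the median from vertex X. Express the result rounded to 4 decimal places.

Law of sines: sin X = ZY·sin Y/XZ ≈ 0.92348.
Since XZ ≥ ZY, only the acute value applies: ∠X ≈ 67.44°.
Then ∠Z = 180° − ∠Y − ∠X ≈ 16.56°.
Law of sines gives YX = XZ·sin Z/sin Y ≈ 4.012.
Median from X: ½√(2·YX² + 2·XZ² − ZY²) ≈ 7.9874.

7.9874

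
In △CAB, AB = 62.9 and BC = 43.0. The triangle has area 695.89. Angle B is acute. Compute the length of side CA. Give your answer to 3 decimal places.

34.164

From area = ½·AB·BC·sin B, we get sin B = 2·area/(AB·BC) ≈ 0.51458.
Taking the acute solution, ∠B ≈ 30.97°.
Law of cosines then gives CA ≈ 34.164.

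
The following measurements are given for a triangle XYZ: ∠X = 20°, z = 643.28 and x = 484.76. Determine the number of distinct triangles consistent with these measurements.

z·sin X = 643.28·sin(20°) ≈ 220.
Since z sin X < x < z (220 < 484.76 < 643.28), two triangles exist.

2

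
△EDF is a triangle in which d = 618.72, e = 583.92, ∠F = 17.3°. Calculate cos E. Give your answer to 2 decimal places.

cos E ≈ 0.33

By the law of cosines, f² = e² + d² − 2·e·d·cos F = 33899, so f ≈ 184.12.
Law of cosines again: cos E = (d² + f² − e²)/(2·d·f) ≈ 0.33248, so ∠E ≈ 70.58°.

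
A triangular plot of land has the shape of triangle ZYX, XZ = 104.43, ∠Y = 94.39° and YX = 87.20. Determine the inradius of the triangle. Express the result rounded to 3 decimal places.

r ≈ 18.324

Law of sines: sin Z = YX·sin Y/XZ ≈ 0.83256.
Since XZ ≥ YX, only the acute value applies: ∠Z ≈ 56.36°.
Then ∠X = 180° − ∠Y − ∠Z ≈ 29.25°.
Law of sines gives ZY = XZ·sin X/sin Y ≈ 51.173.
Area = ½·XZ·YX·sin X ≈ 2224.6.
Semiperimeter s = (87.2+104.43+51.173)/2 = 121.4.
Inradius = area/s = 2224.6/121.4 ≈ 18.324.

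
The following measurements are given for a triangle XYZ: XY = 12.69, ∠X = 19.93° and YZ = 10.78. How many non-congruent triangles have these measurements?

XY·sin X = 12.69·sin(19.93°) ≈ 4.326.
Since XY sin X < YZ < XY (4.326 < 10.78 < 12.69), two triangles exist.

2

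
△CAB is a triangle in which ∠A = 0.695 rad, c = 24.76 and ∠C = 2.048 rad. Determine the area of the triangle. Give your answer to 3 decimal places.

area ≈ 85.769

The third angle is ∠B = π − ∠C − ∠A = 0.399 rad.
Law of sines: a = c·sin A/sin C ≈ 17.85.
Law of sines: b = c·sin B/sin C ≈ 10.819.
Area = ½·c·a·sin B ≈ 85.769.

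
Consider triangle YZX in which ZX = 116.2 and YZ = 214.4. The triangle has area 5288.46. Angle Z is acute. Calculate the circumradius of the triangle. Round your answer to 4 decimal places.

From area = ½·YZ·ZX·sin Z, we get sin Z = 2·area/(YZ·ZX) ≈ 0.42455.
Taking the acute solution, ∠Z ≈ 25.12°.
Law of cosines then gives XY ≈ 119.82.
Circumradius = XY/(2 sin Z) ≈ 141.11.

R ≈ 141.1131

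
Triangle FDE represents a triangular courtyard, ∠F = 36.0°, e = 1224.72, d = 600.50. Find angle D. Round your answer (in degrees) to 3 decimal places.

25.533

By the law of cosines, f² = d² + e² − 2·d·e·cos F = 6.7057e+05, so f ≈ 818.88.
Law of cosines again: cos D = (e² + f² − d²)/(2·e·f) ≈ 0.90234, so ∠D ≈ 25.53°.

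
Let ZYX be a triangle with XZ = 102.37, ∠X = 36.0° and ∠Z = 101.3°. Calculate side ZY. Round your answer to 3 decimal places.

The third angle is ∠Y = 180° − ∠X − ∠Z = 42.70°.
Law of sines: ZY = XZ·sin X/sin Y ≈ 88.728.

88.728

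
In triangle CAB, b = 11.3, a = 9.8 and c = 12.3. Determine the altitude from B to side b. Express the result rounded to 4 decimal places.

h_B ≈ 9.2610

Semiperimeter s = (12.3 + 9.8 + 11.3)/2 = 16.7.
Heron's formula: area = √(16.7·4.4·6.9·5.4) ≈ 52.325.
The altitude from B has length 2·area/b ≈ 9.261.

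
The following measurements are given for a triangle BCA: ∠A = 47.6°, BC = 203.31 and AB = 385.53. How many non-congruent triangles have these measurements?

0

AB·sin A = 385.53·sin(47.6°) ≈ 284.7.
Since BC = 203.31 < 284.7 = AB sin A, no triangle exists.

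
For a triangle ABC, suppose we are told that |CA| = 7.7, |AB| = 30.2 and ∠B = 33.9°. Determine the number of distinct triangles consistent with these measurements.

0

|AB|·sin B = 30.2·sin(33.9°) ≈ 16.84.
Since |CA| = 7.7 < 16.84 = |AB| sin B, no triangle exists.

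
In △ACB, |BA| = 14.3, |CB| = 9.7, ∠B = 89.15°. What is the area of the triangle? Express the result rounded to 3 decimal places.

Area = ½·|CB|·|BA|·sin B ≈ 69.347.

area ≈ 69.347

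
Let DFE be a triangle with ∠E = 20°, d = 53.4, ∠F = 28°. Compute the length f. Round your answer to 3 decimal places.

33.735

The third angle is ∠D = 180° − ∠F − ∠E = 132.00°.
Law of sines: f = d·sin F/sin D ≈ 33.735.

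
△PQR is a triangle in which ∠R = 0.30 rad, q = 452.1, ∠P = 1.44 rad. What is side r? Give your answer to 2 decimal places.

The third angle is ∠Q = π − ∠R − ∠P = 1.402 rad.
Law of sines: r = q·sin R/sin Q ≈ 135.54.

135.54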